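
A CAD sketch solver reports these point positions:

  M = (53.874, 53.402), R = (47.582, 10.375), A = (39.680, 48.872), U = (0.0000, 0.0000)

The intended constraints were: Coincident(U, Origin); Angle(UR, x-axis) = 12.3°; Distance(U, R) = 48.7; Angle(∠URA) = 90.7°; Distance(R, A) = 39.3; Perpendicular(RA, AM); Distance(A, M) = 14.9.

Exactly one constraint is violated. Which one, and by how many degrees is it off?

Perpendicular(RA, AM) — off by 6.10°.

U = (0.00, 0.00) ✓; UR at 12.30° ✓; |UR| = 48.70 ✓; ∠URA = 90.70° ✓; |RA| = 39.30 ✓; ∠(RA, AM) = 83.90° ✗; |AM| = 14.90 ✓.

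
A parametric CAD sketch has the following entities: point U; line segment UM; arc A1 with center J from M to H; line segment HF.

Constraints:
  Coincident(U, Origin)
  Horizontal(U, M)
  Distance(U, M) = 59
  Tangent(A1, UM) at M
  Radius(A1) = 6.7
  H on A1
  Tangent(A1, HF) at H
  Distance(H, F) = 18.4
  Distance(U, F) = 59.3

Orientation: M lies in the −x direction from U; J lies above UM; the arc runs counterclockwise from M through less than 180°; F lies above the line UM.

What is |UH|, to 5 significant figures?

52.800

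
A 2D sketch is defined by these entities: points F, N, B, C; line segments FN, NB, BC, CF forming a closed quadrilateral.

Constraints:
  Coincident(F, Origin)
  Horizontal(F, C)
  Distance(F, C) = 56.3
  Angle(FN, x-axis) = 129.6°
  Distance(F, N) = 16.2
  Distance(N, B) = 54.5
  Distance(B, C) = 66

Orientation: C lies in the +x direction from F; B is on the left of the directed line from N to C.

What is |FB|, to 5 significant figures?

60.508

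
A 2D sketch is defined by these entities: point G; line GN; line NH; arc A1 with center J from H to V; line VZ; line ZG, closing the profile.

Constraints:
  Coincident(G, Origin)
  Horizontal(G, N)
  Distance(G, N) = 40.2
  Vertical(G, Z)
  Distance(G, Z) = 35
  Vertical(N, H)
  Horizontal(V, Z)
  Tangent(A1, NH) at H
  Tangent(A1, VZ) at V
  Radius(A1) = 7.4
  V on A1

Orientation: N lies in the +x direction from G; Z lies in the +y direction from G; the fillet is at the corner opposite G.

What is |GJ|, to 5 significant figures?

42.867

G is at the origin; G and N share the same y with |GN| = 40.2 and N on the +x side, so N = (40.200, 0.0000). GZ is vertical with |GZ| = 35.0 and Z on the +y side, so Z = (0.0000, 35.000). The virtual corner opposite G is at (40.200, 35.000). Tangency of A1 to NH means the radius JH is perpendicular to NH and A1 meets VZ tangentially, so JV is at right angles to VZ, with radius 7.4, so the center J sits 7.4 in from both sides at J = (32.800, 27.600). Then |GJ| = |J − G| = 42.867.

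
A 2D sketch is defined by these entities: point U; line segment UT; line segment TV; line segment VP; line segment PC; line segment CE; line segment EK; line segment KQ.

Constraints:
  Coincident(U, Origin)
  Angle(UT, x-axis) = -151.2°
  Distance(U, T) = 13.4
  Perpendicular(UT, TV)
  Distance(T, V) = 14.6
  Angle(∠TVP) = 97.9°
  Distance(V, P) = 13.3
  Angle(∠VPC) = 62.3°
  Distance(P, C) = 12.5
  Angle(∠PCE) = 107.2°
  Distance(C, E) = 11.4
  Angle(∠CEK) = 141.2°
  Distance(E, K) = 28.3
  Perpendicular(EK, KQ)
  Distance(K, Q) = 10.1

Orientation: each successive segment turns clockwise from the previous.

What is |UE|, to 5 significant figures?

16.675

∠VPC = 62.3° gives PC at -81.000° from the x-axis; with |PC| = 12.5, C = (-6.1571, 1.9409). ∠PCE = 107.2° gives CE at -153.80° from the x-axis; with |CE| = 11.4, E = (-16.386, -3.0923). Then |UE| = |E − U| = 16.675.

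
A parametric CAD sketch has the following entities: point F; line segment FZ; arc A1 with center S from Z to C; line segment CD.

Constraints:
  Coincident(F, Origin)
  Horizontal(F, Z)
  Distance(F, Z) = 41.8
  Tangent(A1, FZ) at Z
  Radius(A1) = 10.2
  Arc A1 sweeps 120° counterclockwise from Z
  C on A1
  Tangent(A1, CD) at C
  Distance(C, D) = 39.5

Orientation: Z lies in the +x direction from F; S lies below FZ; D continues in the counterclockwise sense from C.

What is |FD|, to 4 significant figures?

72.32

F is at the origin; F and Z share the same y with |FZ| = 41.8 and Z on the +x side, so Z = (41.80, 0.000). Since A1 is tangent to FZ there, SZ ⟂ FZ, so S = Z + (0, -10.2) = (41.80, -10.20). On A1, Z sits at bearing 90° from S; a 120° counterclockwise sweep puts C at bearing 210°, so C = S + 10.2·(cos 210°, sin 210°) = (32.97, -15.30). The tangent condition forces SC to be normal to CD, so CD runs along (−sin 210°, cos 210°); with |CD| = 39.5, D = (52.72, -49.51). Then |FD| = |D − F| = 72.32.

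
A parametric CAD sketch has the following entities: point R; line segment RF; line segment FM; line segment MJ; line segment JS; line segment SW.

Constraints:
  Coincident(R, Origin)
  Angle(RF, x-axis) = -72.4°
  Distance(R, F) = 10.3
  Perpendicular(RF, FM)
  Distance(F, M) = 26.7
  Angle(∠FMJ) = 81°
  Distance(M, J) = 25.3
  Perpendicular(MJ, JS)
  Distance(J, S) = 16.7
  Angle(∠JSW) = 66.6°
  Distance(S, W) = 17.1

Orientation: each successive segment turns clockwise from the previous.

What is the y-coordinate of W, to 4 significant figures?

-6.911

R is at the origin; RF runs at -72.4° with length 10.3, so F = (3.114, -9.818). The perpendicularity gives FM at right angles to RF, so FM runs at -162.4°; with |FM| = 26.7, M = (-22.34, -17.89). ∠FMJ = 81.0° gives MJ at 98.60° from the x-axis; with |MJ| = 25.3, J = (-26.12, 7.124). The perpendicularity gives JS at right angles to MJ, so JS runs at 8.600°; with |JS| = 16.7, S = (-9.607, 9.622). ∠JSW = 66.6° gives SW at -104.8° from the x-axis; with |SW| = 17.1, W = (-13.97, -6.911). So W.y = -6.911.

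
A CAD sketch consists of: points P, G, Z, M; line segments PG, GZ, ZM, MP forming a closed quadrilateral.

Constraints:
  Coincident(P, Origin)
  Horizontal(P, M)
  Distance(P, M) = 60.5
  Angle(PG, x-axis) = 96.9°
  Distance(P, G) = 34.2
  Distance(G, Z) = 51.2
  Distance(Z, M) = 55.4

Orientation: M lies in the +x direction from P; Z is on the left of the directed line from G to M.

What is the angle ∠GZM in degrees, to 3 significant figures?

86.3°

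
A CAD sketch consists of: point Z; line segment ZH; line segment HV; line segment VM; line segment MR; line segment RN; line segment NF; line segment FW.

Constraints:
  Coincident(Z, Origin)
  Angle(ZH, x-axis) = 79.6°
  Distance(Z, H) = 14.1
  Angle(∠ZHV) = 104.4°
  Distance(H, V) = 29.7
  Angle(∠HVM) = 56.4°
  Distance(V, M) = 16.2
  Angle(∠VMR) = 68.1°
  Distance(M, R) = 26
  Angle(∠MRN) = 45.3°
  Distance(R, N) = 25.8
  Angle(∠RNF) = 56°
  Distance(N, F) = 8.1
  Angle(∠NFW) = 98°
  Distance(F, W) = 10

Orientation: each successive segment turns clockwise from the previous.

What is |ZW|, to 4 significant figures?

27.24

Z is at the origin; ZH runs at 79.6° with length 14.1, so H = (2.545, 13.87). ∠ZHV = 104.4° gives HV at 4.000° from the x-axis; with |HV| = 29.7, V = (32.17, 15.94). ∠HVM = 56.4° gives VM at -119.6° from the x-axis; with |VM| = 16.2, M = (24.17, 1.854). ∠VMR = 68.1° gives MR at 128.5° from the x-axis; with |MR| = 26.0, R = (7.986, 22.20). ∠MRN = 45.3° gives RN at -6.200° from the x-axis; with |RN| = 25.8, N = (33.63, 19.42). ∠RNF = 56.0° gives NF at -130.2° from the x-axis; with |NF| = 8.1, F = (28.41, 13.23). ∠NFW = 98.0° gives FW at 147.8° from the x-axis; with |FW| = 10.0, W = (19.94, 18.56). Then |ZW| = |W − Z| = 27.24.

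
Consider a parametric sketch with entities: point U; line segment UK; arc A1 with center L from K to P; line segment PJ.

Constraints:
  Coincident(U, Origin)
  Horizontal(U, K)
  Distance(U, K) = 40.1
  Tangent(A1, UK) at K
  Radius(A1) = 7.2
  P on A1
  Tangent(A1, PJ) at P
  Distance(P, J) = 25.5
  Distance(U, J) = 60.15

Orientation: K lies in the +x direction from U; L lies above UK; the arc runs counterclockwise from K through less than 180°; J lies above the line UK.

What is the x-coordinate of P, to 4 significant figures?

47.20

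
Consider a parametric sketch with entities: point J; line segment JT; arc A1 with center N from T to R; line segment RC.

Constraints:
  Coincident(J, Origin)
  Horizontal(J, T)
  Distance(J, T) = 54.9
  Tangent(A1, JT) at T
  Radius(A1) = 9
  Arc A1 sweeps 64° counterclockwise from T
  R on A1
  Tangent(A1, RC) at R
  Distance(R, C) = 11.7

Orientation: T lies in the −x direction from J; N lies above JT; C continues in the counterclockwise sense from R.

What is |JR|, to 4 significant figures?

47.08

J is at the origin; JT is horizontal with |JT| = 54.9 and T on the −x side, so T = (-54.90, 0.000). Tangency of A1 to JT means the radius NT is perpendicular to JT, so N = T + (0, 9) = (-54.90, 9.000). On A1, T sits at bearing -90° from N; a 64° counterclockwise sweep puts R at bearing -26°, so R = N + 9.0·(cos -26°, sin -26°) = (-46.81, 5.055). Then |JR| = |R − J| = 47.08.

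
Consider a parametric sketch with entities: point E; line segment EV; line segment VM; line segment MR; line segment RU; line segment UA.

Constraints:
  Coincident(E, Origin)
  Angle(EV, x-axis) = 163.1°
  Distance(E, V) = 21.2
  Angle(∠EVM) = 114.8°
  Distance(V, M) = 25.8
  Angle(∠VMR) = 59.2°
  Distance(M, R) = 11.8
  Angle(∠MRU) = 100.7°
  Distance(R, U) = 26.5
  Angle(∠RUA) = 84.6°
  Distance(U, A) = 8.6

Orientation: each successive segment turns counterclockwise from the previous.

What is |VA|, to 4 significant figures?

6.883

E is at the origin; EV runs at 163.1° with length 21.2, so V = (-20.28, 6.163). ∠EVM = 114.8° gives VM at -131.7° from the x-axis; with |VM| = 25.8, M = (-37.45, -13.10). ∠VMR = 59.2° gives MR at -10.90° from the x-axis; with |MR| = 11.8, R = (-25.86, -15.33). ∠MRU = 100.7° gives RU at 68.40° from the x-axis; with |RU| = 26.5, U = (-16.10, 9.307). ∠RUA = 84.6° gives UA at 163.8° from the x-axis; with |UA| = 8.6, A = (-24.36, 11.71). Then |VA| = |A − V| = 6.883.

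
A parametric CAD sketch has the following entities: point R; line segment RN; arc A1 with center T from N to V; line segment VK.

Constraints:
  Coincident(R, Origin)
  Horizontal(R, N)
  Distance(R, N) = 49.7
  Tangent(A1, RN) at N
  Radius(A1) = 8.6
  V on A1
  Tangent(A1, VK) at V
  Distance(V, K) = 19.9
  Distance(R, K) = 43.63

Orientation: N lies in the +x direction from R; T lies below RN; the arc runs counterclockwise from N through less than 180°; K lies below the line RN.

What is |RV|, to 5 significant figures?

41.919

R is at the origin; R and N share the same y with |RN| = 49.7 and N on the +x side, so N = (49.700, 0.0000). Tangency of A1 to RN means the radius TN is perpendicular to RN, so T = N + (0, -8.6) = (49.700, -8.6000). Since TV ⟂ VK (tangency), |TK| = √(8.6² + 19.9²) = 21.679 regardless of where V sits on A1. So K lies on both circle(R, 43.63) and circle(T, 21.679); the below-RN intersection is K = (35.669, -25.126). V is the foot of the tangent from K: V = (41.474, -6.0913).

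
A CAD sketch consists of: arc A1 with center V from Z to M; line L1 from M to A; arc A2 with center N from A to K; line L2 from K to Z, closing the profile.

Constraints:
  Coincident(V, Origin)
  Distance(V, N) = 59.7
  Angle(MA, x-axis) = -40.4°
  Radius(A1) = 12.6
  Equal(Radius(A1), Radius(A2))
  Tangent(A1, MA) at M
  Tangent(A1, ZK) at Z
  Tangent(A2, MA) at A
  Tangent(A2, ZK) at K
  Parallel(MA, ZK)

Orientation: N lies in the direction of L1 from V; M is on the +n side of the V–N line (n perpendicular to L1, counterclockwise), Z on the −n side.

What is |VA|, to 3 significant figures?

61.0

The slot axis is L1's direction at -40.4°, so u = (cos -40.4°, sin -40.4°) = (0.762, -0.648) and n = (−sin -40.4°, cos -40.4°) = (0.648, 0.762). V is at the origin and N lies 59.7 along u from V, so N = 59.7·u = (45.5, -38.7). Tangency of A1 to both parallel lines with radius 12.6 puts M and Z at V ± 12.6·n: M = (8.17, 9.60), Z = (-8.17, -9.60). Equal radii place A and K the same way about N: A = N + 12.6·n = (53.6, -29.1), K = N − 12.6·n = (37.3, -48.3). Then |VA| = |A − V| = 61.0.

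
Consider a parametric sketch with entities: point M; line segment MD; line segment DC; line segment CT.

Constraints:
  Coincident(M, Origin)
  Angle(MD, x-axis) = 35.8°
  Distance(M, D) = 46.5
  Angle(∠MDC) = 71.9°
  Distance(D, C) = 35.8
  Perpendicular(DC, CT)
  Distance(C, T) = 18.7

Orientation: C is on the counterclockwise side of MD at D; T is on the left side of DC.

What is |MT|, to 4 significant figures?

33.26

M is at the origin; MD runs at 35.8° with length 46.5, so D = 46.5·(cos 35.8°, sin 35.8°) = (37.71, 27.20). ∠MDC = 71.9°, so DC runs at 35.8° + (180° − 71.9°) = 143.9° from the x-axis; with |DC| = 35.8, C = D + 35.8·(cos 143.9°, sin 143.9°) = (8.788, 48.29). DC is perpendicular to CT; with |CT| = 18.7 on the left of DC, T = C + 18.7·(-0.5892, -0.8080) = (-2.230, 33.18). Then |MT| = |T − M| = 33.26.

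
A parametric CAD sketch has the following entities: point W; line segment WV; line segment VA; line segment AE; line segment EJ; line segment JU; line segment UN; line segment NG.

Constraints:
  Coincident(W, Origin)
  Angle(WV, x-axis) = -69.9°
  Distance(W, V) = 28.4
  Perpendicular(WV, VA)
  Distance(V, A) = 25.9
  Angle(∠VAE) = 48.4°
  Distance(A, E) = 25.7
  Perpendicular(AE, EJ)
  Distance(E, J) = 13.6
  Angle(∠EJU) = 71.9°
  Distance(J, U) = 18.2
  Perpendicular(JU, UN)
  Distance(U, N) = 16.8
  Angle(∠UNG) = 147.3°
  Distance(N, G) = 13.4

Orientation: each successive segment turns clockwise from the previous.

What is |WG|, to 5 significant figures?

22.301

W is at the origin; WV runs at -69.9° with length 28.4, so V = (9.7599, -26.670). WV is perpendicular to VA, so VA runs at -159.90°; with |VA| = 25.9, A = (-14.563, -35.571). ∠VAE = 48.4° gives AE at 68.500° from the x-axis; with |AE| = 25.7, E = (-5.1435, -11.659). AE is perpendicular to EJ, so EJ runs at -21.500°; with |EJ| = 13.6, J = (7.5102, -16.644). ∠EJU = 71.9° gives JU at -129.60° from the x-axis; with |JU| = 18.2, U = (-4.0910, -30.667). The perpendicularity gives UN at right angles to JU, so UN runs at 140.40°; with |UN| = 16.8, N = (-17.036, -19.958). ∠UNG = 147.3° gives NG at 107.70° from the x-axis; with |NG| = 13.4, G = (-21.110, -7.1927). Then |WG| = |G − W| = 22.301.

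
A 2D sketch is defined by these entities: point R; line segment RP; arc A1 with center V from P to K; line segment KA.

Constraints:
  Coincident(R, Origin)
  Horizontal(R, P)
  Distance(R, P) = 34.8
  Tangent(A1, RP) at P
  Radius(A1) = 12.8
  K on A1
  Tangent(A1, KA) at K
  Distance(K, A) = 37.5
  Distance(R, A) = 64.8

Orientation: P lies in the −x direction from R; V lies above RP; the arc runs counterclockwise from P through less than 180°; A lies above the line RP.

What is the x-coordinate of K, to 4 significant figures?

-23.10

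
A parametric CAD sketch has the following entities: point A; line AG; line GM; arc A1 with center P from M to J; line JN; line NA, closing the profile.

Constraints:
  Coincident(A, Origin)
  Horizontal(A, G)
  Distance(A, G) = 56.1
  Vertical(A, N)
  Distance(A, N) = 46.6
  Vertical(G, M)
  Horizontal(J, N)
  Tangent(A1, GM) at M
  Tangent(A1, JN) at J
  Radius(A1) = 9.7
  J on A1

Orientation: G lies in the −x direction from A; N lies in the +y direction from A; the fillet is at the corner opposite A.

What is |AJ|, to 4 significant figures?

65.76

A is at the origin; AG is horizontal with |AG| = 56.1 and G on the −x side, so G = (-56.10, 0.000). A and N share the same x with |AN| = 46.6 and N on the +y side, so N = (0.000, 46.60). The virtual corner opposite A is at (-56.10, 46.60). A1 meets GM tangentially, so PM is at right angles to GM and since A1 is tangent to JN there, PJ ⟂ JN, with radius 9.7, so the center P sits 9.7 in from both sides at P = (-46.40, 36.90). That places the tangent points at M = (-56.10, 36.90) on GM and J = (-46.40, 46.60) on JN. Then |AJ| = |J − A| = 65.76.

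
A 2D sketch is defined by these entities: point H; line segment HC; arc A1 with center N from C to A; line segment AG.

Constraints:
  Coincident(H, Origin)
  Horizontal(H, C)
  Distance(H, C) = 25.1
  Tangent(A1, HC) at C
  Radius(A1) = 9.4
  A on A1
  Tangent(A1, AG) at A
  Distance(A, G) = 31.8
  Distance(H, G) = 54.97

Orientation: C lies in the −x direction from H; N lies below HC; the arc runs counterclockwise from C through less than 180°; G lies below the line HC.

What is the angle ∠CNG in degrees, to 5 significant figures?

157.91°

Checks: ∠(NC, CH) = 90.00° ✓; |NC| = 9.400 ✓; |NA| = 9.400 ✓; ∠(NA, AG) = 90.00° ✓; |AG| = 31.80 ✓; |HG| = 54.97 ✓.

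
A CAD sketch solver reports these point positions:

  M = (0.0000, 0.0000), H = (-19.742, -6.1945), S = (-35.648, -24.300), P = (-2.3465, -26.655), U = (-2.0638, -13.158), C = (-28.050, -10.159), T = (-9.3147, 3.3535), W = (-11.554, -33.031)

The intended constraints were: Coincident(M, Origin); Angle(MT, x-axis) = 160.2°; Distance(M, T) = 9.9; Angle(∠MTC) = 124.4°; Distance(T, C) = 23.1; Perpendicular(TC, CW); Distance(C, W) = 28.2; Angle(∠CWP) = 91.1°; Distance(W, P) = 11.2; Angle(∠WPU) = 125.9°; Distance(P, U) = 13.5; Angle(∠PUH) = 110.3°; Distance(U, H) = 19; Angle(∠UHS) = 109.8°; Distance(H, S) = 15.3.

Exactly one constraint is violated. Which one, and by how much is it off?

Distance(H, S) = 15.3 — off by 8.80.

M = (0.00, 0.00) ✓; MT at 160.2° ✓; |MT| = 9.900 ✓; ∠MTC = 124.4° ✓; |TC| = 23.10 ✓; ∠(TC, CW) = 90.00° ✓; |CW| = 28.20 ✓; ∠CWP = 91.10° ✓; |WP| = 11.20 ✓; ∠WPU = 125.9° ✓; |PU| = 13.50 ✓; ∠PUH = 110.3° ✓; |UH| = 19.00 ✓; ∠UHS = 109.8° ✓; |HS| = 24.10 ✗.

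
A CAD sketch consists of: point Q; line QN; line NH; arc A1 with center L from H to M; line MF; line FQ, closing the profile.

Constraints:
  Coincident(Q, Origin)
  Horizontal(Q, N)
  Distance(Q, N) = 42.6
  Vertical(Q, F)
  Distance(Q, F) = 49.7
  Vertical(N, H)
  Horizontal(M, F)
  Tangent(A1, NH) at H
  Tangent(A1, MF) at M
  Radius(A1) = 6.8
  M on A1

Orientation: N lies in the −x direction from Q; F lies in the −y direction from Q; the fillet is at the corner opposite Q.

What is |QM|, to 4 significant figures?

61.25

Q is at the origin; Q and N share the same y with |QN| = 42.6 and N on the −x side, so N = (-42.60, 0.000). Q and F share the same x with |QF| = 49.7 and F on the −y side, so F = (0.000, -49.70). The virtual corner opposite Q is at (-42.60, -49.70). Since A1 is tangent to NH there, LH ⟂ NH and tangency of A1 to MF means the radius LM is perpendicular to MF, with radius 6.8, so the center L sits 6.8 in from both sides at L = (-35.80, -42.90). That places the tangent points at H = (-42.60, -42.90) on NH and M = (-35.80, -49.70) on MF. Then |QM| = |M − Q| = 61.25.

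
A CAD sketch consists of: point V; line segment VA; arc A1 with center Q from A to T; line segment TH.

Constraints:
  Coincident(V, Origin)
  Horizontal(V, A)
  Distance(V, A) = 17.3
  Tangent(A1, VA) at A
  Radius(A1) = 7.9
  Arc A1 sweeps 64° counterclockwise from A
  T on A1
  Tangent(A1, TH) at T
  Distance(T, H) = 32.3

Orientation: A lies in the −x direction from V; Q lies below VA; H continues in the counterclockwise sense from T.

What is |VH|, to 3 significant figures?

51.1

V is at the origin; VA is horizontal with |VA| = 17.3 and A on the −x side, so A = (-17.3, 0.00). A1 meets VA tangentially, so QA is at right angles to VA, so Q = A + (0, -7.9) = (-17.3, -7.90). On A1, A sits at bearing 90° from Q; a 64° counterclockwise sweep puts T at bearing 154°, so T = Q + 7.9·(cos 154°, sin 154°) = (-24.4, -4.44). The tangent condition forces QT to be normal to TH, so TH runs along (−sin 154°, cos 154°); with |TH| = 32.3, H = (-38.6, -33.5). Then |VH| = |H − V| = 51.1.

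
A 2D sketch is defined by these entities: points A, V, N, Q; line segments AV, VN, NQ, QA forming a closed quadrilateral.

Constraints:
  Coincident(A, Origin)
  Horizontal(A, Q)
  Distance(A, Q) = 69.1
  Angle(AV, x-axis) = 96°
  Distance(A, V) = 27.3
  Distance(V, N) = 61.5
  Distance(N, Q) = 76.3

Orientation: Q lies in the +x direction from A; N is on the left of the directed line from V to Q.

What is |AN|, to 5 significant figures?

81.531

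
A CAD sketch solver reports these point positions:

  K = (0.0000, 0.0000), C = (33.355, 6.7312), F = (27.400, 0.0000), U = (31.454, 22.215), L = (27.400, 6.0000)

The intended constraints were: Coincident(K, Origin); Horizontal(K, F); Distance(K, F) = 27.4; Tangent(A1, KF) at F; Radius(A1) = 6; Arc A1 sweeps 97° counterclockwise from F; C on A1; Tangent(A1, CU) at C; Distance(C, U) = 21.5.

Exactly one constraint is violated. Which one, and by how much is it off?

Distance(C, U) = 21.5 — off by 5.90.

K = (0.00, 0.00) ✓; K.y = 0.00, F.y = 0.00 ✓; |KF| = 27.40 ✓; ∠(LF, FK) = 90.00° ✓; |LF| = 6.000 ✓; bearing(L→C) − bearing(L→F) = 97.00° ✓; |LC| = 6.000 ✓; ∠(LC, CU) = 90.00° ✓; |CU| = 15.60 ✗.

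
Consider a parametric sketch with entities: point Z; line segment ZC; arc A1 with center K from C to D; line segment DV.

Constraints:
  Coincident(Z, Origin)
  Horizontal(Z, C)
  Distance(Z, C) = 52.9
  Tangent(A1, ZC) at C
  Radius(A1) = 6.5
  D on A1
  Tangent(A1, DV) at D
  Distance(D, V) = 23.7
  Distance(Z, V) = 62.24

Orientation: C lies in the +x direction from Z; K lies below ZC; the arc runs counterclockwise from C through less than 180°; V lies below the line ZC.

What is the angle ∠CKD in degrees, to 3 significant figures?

108°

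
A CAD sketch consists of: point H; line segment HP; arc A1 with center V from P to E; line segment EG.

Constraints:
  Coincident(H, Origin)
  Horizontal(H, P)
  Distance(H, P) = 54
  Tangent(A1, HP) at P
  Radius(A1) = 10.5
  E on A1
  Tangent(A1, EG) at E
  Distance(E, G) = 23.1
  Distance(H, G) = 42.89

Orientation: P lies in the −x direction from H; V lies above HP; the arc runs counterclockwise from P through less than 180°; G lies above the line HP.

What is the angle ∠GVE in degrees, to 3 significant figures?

65.6°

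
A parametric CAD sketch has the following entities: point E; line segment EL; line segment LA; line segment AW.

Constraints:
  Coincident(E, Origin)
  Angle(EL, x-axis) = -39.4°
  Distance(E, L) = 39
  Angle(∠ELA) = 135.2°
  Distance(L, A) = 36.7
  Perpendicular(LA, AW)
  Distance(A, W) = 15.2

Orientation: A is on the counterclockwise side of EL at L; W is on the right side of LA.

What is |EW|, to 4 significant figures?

77.24

E is at the origin; EL runs at -39.4° with length 39.0, so L = 39.0·(cos -39.4°, sin -39.4°) = (30.14, -24.75). ∠ELA = 135.2°, so LA runs at -39.4° + (180° − 135.2°) = 5.400° from the x-axis; with |LA| = 36.7, A = L + 36.7·(cos 5.400°, sin 5.400°) = (66.67, -21.30). The perpendicularity gives AW at right angles to LA; with |AW| = 15.2 on the right of LA, W = A + 15.2·(0.09411, -0.9956) = (68.10, -36.43). Then |EW| = |W − E| = 77.24.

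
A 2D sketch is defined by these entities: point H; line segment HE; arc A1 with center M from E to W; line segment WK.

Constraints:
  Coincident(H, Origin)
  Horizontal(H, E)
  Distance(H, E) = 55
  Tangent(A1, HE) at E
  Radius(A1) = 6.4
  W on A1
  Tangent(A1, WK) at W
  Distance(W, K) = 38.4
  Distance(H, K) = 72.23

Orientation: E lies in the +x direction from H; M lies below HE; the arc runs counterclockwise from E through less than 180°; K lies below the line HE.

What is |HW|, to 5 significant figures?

49.322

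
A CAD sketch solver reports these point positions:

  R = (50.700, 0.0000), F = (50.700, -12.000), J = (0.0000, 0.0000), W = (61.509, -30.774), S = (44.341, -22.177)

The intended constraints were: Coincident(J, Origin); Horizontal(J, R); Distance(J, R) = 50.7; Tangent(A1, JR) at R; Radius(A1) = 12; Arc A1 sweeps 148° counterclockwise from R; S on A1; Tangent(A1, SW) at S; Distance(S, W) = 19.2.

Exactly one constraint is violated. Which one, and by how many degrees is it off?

Tangent(A1, SW) at S — off by 5.40°.

J = (0.00, 0.00) ✓; J.y = 0.00, R.y = 0.00 ✓; |JR| = 50.70 ✓; ∠(FR, RJ) = 90.00° ✓; |FR| = 12.00 ✓; bearing(F→S) − bearing(F→R) = 148.0° ✓; |FS| = 12.00 ✓; ∠(FS, SW) = 84.60° ✗; |SW| = 19.20 ✓.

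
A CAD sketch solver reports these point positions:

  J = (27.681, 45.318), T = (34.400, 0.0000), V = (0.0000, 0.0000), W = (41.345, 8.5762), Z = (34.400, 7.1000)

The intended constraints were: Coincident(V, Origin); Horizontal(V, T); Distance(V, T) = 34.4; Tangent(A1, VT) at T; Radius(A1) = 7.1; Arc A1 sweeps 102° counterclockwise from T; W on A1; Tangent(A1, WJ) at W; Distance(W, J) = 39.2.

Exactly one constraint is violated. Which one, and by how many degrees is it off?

Tangent(A1, WJ) at W — off by 8.40°.

V = (0.00, 0.00) ✓; V.y = 0.00, T.y = 0.00 ✓; |VT| = 34.40 ✓; ∠(ZT, TV) = 90.00° ✓; |ZT| = 7.100 ✓; bearing(Z→W) − bearing(Z→T) = 102.0° ✓; |ZW| = 7.100 ✓; ∠(ZW, WJ) = 81.60° ✗; |WJ| = 39.20 ✓.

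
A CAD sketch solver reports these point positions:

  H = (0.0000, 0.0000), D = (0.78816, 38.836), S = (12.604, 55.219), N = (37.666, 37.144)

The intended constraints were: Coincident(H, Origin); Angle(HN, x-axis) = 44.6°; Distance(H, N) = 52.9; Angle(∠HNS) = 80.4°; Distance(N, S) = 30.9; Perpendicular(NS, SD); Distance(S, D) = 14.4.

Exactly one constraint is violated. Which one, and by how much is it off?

Distance(S, D) = 14.4 — off by 5.80.

H = (0.00, 0.00) ✓; HN at 44.60° ✓; |HN| = 52.90 ✓; ∠HNS = 80.40° ✓; |NS| = 30.90 ✓; ∠(NS, SD) = 90.00° ✓; |SD| = 20.20 ✗.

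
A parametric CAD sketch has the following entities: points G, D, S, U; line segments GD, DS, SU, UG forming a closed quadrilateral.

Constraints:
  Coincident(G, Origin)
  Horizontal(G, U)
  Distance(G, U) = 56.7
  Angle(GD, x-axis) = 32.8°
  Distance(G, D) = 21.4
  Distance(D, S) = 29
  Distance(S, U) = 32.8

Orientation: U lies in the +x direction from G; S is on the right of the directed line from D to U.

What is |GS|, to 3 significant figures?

32.0

G is at the origin; GU is horizontal with |GU| = 56.7 and U in +x, so U = (56.7, 0). GD runs at 32.8° with |GD| = 21.4, so D = (18.0, 11.6). S is determined by |DS| = 29.0 and |SU| = 32.8 together: it lies at the intersection of circle(D, 29.0) and circle(U, 32.8). With |DU| = 40.4, the foot of the radical line on DU is 17.3 from D and the perpendicular offset is √(29.0² − 17.3²) = 23.3. Taking the right-of-DU solution: S = (27.9, -15.7).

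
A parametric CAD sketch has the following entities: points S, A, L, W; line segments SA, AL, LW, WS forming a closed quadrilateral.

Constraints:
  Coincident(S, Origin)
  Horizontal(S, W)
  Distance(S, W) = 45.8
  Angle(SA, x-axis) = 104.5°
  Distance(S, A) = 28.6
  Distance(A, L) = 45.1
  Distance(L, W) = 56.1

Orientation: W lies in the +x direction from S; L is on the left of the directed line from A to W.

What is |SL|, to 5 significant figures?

61.373

Checks: |AL| = 45.10 ✓; |LW| = 56.10 ✓.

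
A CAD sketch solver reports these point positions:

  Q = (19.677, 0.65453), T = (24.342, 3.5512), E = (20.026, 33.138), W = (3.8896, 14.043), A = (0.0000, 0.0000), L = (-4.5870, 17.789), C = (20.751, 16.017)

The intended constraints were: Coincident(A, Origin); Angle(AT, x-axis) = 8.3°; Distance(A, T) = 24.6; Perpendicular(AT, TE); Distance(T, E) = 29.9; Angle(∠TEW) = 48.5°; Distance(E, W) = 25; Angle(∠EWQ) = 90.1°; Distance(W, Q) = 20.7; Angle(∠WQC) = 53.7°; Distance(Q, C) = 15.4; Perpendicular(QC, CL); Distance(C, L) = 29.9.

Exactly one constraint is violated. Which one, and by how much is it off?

Distance(C, L) = 29.9 — off by 4.50.

A = (0.00, 0.00) ✓; AT at 8.300° ✓; |AT| = 24.60 ✓; ∠(AT, TE) = 90.00° ✓; |TE| = 29.90 ✓; ∠TEW = 48.50° ✓; |EW| = 25.00 ✓; ∠EWQ = 90.10° ✓; |WQ| = 20.70 ✓; ∠WQC = 53.70° ✓; |QC| = 15.40 ✓; ∠(QC, CL) = 90.00° ✓; |CL| = 25.40 ✗.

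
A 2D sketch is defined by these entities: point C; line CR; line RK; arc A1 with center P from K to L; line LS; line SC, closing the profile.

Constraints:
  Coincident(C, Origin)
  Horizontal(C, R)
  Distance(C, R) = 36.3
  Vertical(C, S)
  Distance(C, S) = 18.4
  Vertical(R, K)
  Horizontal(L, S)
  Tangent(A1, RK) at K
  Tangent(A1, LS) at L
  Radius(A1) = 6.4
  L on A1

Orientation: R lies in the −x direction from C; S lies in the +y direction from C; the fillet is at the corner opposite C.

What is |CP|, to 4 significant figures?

32.22

C is at the origin; CR is horizontal with |CR| = 36.3 and R on the −x side, so R = (-36.30, 0.000). CS is vertical with |CS| = 18.4 and S on the +y side, so S = (0.000, 18.40). The virtual corner opposite C is at (-36.30, 18.40). Tangency of A1 to RK means the radius PK is perpendicular to RK and the tangent condition forces PL to be normal to LS, with radius 6.4, so the center P sits 6.4 in from both sides at P = (-29.90, 12.00). Then |CP| = |P − C| = 32.22.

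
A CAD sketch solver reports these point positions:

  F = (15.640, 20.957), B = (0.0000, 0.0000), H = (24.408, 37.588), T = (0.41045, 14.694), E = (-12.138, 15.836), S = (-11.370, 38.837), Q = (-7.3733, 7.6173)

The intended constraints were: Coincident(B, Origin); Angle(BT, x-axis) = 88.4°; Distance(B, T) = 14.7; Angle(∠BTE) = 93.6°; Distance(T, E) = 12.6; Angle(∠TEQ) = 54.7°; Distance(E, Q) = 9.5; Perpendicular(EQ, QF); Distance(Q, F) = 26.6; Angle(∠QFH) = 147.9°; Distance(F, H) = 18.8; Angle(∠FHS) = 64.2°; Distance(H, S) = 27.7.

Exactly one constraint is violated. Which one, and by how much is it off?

Distance(H, S) = 27.7 — off by 8.10.

B = (0.00, 0.00) ✓; BT at 88.40° ✓; |BT| = 14.70 ✓; ∠BTE = 93.60° ✓; |TE| = 12.60 ✓; ∠TEQ = 54.70° ✓; |EQ| = 9.500 ✓; ∠(EQ, QF) = 90.00° ✓; |QF| = 26.60 ✓; ∠QFH = 147.9° ✓; |FH| = 18.80 ✓; ∠FHS = 64.20° ✓; |HS| = 35.80 ✗.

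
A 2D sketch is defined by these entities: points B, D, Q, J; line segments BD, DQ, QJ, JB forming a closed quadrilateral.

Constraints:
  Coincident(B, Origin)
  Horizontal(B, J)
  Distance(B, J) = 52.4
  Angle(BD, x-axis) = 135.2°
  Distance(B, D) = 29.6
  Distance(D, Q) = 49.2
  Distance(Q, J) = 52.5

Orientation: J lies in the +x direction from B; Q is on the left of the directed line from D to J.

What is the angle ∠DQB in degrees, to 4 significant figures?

35.10°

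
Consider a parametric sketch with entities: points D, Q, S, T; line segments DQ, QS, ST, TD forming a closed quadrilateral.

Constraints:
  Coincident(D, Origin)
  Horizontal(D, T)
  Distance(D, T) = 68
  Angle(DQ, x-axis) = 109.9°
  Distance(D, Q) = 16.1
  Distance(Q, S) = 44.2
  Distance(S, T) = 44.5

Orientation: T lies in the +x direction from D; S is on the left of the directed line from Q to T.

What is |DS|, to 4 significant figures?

47.26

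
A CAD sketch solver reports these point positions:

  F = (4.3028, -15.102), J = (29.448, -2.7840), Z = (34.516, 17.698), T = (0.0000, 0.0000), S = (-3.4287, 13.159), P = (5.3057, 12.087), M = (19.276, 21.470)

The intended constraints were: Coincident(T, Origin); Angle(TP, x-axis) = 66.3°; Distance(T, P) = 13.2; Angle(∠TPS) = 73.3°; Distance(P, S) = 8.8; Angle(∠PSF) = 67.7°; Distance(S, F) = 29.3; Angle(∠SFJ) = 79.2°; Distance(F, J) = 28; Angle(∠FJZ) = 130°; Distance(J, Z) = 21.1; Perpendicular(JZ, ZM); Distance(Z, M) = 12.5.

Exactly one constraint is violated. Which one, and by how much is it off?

Distance(Z, M) = 12.5 — off by 3.20.

T = (0.00, 0.00) ✓; TP at 66.30° ✓; |TP| = 13.20 ✓; ∠TPS = 73.30° ✓; |PS| = 8.800 ✓; ∠PSF = 67.70° ✓; |SF| = 29.30 ✓; ∠SFJ = 79.20° ✓; |FJ| = 28.00 ✓; ∠FJZ = 130.0° ✓; |JZ| = 21.10 ✓; ∠(JZ, ZM) = 90.00° ✓; |ZM| = 15.70 ✗.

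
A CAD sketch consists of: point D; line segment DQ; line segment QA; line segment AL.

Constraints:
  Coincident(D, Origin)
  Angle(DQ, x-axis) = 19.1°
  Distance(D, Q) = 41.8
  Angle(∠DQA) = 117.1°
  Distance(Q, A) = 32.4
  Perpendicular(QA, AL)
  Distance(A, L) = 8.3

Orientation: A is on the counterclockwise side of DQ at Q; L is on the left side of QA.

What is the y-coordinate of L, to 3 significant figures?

46.9

∠DQA = 117.1°, so QA runs at 19.1° + (180° − 117.1°) = 82.0° from the x-axis; with |QA| = 32.4, A = Q + 32.4·(cos 82.0°, sin 82.0°) = (44.0, 45.8). QA is perpendicular to AL; with |AL| = 8.3 on the left of QA, L = A + 8.3·(-0.990, 0.139) = (35.8, 46.9). So L.y = 46.9.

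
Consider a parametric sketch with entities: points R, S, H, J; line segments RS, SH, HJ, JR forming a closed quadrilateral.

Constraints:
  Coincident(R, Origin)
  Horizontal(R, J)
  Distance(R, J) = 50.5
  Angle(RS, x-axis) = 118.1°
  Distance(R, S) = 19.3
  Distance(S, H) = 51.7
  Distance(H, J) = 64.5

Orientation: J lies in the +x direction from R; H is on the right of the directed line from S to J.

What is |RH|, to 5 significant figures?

34.665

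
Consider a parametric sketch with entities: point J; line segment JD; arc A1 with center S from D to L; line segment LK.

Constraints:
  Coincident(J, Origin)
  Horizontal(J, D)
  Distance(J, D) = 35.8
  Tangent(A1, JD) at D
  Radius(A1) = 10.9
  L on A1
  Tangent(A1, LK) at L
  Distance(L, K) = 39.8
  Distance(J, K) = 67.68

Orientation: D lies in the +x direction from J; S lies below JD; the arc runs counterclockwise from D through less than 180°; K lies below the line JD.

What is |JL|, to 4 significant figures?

30.52

Checks: |SL| = 10.90 ✓; ∠(SL, LK) = 90.00° ✓; |LK| = 39.80 ✓; |JK| = 67.68 ✓.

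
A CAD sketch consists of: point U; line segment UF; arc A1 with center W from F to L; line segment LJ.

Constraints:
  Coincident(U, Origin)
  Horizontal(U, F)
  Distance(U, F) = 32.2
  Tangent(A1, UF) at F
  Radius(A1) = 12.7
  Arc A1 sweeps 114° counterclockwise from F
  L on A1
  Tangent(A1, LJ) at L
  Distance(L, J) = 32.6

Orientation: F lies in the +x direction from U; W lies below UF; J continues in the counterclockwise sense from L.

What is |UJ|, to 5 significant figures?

58.452

U is at the origin; U and F share the same y with |UF| = 32.2 and F on the +x side, so F = (32.200, 0.0000). The tangent condition forces WF to be normal to UF, so W = F + (0, -12.7) = (32.200, -12.700). On A1, F sits at bearing 90° from W; a 114° counterclockwise sweep puts L at bearing 204°, so L = W + 12.7·(cos 204°, sin 204°) = (20.598, -17.866). A1 meets LJ tangentially, so WL is at right angles to LJ, so LJ runs along (−sin 204°, cos 204°); with |LJ| = 32.6, J = (33.858, -47.647). Then |UJ| = |J − U| = 58.452.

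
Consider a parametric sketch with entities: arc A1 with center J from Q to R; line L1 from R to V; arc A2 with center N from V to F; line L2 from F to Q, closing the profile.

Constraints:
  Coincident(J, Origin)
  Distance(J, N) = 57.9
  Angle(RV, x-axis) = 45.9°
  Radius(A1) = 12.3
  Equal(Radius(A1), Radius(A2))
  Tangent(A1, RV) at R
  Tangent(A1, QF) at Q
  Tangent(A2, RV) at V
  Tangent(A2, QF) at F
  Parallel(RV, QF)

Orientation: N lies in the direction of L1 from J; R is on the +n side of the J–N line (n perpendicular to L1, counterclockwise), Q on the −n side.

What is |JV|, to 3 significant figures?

59.2

The slot axis is L1's direction at 45.9°, so u = (cos 45.9°, sin 45.9°) = (0.696, 0.718) and n = (−sin 45.9°, cos 45.9°) = (-0.718, 0.696). J is at the origin and N lies 57.9 along u from J, so N = 57.9·u = (40.3, 41.6). Tangency of A1 to both parallel lines with radius 12.3 puts R and Q at J ± 12.3·n: R = (-8.83, 8.56), Q = (8.83, -8.56). Equal radii place V and F the same way about N: V = N + 12.3·n = (31.5, 50.1), F = N − 12.3·n = (49.1, 33.0). Then |JV| = |V − J| = 59.2.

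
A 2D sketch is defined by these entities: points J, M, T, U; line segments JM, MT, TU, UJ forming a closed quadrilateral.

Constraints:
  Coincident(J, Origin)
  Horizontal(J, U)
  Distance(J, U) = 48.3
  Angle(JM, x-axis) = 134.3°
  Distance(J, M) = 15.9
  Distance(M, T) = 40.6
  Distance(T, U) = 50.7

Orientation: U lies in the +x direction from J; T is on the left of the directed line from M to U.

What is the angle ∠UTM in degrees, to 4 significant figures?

82.18°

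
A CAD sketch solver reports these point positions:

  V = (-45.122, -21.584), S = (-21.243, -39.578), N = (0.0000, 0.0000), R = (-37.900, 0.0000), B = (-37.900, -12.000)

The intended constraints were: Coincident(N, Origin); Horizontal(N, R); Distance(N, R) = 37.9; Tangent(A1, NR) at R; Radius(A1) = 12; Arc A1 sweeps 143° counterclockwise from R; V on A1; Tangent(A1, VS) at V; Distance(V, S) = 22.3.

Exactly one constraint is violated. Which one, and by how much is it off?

Distance(V, S) = 22.3 — off by 7.60.

N = (0.00, 0.00) ✓; N.y = 0.00, R.y = 0.00 ✓; |NR| = 37.90 ✓; ∠(BR, RN) = 90.00° ✓; |BR| = 12.00 ✓; bearing(B→V) − bearing(B→R) = 143.0° ✓; |BV| = 12.00 ✓; ∠(BV, VS) = 90.00° ✓; |VS| = 29.90 ✗.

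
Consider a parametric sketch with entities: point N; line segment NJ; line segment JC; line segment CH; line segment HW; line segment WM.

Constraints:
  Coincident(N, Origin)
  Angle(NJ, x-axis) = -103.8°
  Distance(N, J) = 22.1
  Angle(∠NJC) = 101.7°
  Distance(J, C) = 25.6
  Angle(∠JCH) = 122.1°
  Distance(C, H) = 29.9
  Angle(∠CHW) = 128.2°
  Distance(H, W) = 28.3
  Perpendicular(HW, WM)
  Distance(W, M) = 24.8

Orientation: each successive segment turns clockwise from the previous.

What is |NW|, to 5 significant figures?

47.405

N is at the origin; NJ runs at -103.8° with length 22.1, so J = (-5.2716, -21.462). ∠NJC = 101.7° gives JC at 177.90° from the x-axis; with |JC| = 25.6, C = (-30.854, -20.524). ∠JCH = 122.1° gives CH at 120.00° from the x-axis; with |CH| = 29.9, H = (-45.804, 5.3702). ∠CHW = 128.2° gives HW at 68.200° from the x-axis; with |HW| = 28.3, W = (-35.295, 31.646). Then |NW| = |W − N| = 47.405.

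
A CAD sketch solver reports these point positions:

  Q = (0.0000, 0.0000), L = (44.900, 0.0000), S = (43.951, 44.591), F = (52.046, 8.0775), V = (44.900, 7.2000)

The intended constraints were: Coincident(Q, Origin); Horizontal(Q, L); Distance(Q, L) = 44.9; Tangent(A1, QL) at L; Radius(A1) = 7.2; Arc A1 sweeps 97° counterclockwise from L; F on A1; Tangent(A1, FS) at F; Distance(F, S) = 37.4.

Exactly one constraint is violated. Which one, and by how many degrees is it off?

Tangent(A1, FS) at F — off by 5.50°.

Q = (0.00, 0.00) ✓; Q.y = 0.00, L.y = 0.00 ✓; |QL| = 44.90 ✓; ∠(VL, LQ) = 90.00° ✓; |VL| = 7.200 ✓; bearing(V→F) − bearing(V→L) = 97.00° ✓; |VF| = 7.200 ✓; ∠(VF, FS) = 84.50° ✗; |FS| = 37.40 ✓.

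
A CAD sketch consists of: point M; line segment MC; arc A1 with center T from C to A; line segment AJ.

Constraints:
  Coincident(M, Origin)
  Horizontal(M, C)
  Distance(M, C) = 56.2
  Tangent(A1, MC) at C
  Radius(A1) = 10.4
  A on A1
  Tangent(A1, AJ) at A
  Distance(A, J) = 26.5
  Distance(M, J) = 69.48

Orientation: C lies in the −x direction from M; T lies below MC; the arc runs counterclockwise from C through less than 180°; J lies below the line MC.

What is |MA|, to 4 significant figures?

67.47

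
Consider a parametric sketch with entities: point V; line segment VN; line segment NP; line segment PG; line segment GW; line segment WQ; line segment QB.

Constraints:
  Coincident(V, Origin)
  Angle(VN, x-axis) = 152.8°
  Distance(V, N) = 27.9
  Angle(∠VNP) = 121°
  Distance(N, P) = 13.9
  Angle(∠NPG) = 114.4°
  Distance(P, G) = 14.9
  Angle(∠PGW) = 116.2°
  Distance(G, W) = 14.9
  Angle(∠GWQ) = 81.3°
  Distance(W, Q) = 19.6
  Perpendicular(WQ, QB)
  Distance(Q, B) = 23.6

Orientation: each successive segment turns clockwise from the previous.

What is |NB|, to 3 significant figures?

16.0

∠GWQ = 81.3° gives WQ at -134° from the x-axis; with |WQ| = 19.6, Q = (-14.2, 11.0). WQ ⟂ QB, so QB runs at 136°; with |QB| = 23.6, B = (-31.1, 27.4). Then |NB| = |B − N| = 16.0.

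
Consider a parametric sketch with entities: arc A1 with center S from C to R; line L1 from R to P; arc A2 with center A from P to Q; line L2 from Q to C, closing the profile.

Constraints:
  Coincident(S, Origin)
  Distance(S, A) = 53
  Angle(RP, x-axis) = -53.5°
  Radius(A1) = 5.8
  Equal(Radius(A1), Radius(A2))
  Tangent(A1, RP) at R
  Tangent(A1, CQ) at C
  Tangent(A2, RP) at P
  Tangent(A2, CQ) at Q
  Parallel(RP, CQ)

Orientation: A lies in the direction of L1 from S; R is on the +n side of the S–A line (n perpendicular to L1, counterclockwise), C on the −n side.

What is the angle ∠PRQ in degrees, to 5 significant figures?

12.346°

The slot axis is L1's direction at -53.5°, so u = (cos -53.5°, sin -53.5°) = (0.59482, -0.80386) and n = (−sin -53.5°, cos -53.5°) = (0.80386, 0.59482). S is at the origin and A lies 53.0 along u from S, so A = 53.0·u = (31.526, -42.604). Tangency of A1 to both parallel lines with radius 5.8 puts R and C at S ± 5.8·n: R = (4.6624, 3.4500), C = (-4.6624, -3.4500). Equal radii place P and Q the same way about A: P = A + 5.8·n = (36.188, -39.154), Q = A − 5.8·n = (26.863, -46.054). Then cos ∠PRQ = RP·RQ / (|RP||RQ|), giving 12.346°.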